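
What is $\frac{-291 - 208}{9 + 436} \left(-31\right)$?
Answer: $\frac{15469}{445} \approx 34.762$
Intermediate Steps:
$\frac{-291 - 208}{9 + 436} \left(-31\right) = - \frac{499}{445} \left(-31\right) = \left(-499\right) \frac{1}{445} \left(-31\right) = \left(- \frac{499}{445}\right) \left(-31\right) = \frac{15469}{445}$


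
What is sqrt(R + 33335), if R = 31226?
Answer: sqrt(64561) ≈ 254.09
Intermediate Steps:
sqrt(R + 33335) = sqrt(31226 + 33335) = sqrt(64561)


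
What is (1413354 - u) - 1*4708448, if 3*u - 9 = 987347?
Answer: -10872638/3 ≈ -3.6242e+6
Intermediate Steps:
u = 987356/3 (u = 3 + (1/3)*987347 = 3 + 987347/3 = 987356/3 ≈ 3.2912e+5)
(1413354 - u) - 1*4708448 = (1413354 - 1*987356/3) - 1*4708448 = (1413354 - 987356/3) - 4708448 = 3252706/3 - 4708448 = -10872638/3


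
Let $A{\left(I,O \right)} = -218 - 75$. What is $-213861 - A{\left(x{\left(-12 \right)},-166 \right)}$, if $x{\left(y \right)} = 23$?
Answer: $-213568$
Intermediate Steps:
$A{\left(I,O \right)} = -293$ ($A{\left(I,O \right)} = -218 - 75 = -293$)
$-213861 - A{\left(x{\left(-12 \right)},-166 \right)} = -213861 - -293 = -213861 + 293 = -213568$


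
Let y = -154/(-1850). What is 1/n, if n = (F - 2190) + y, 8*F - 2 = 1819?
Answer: -7400/14520959 ≈ -0.00050961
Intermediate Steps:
F = 1821/8 (F = 1/4 + (1/8)*1819 = 1/4 + 1819/8 = 1821/8 ≈ 227.63)
y = 77/925 (y = -154*(-1/1850) = 77/925 ≈ 0.083243)
n = -14520959/7400 (n = (1821/8 - 2190) + 77/925 = -15699/8 + 77/925 = -14520959/7400 ≈ -1962.3)
1/n = 1/(-14520959/7400) = -7400/14520959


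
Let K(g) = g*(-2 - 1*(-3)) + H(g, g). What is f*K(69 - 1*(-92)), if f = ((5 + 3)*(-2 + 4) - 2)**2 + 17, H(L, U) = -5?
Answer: 33228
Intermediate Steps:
f = 213 (f = (8*2 - 2)**2 + 17 = (16 - 2)**2 + 17 = 14**2 + 17 = 196 + 17 = 213)
K(g) = -5 + g (K(g) = g*(-2 - 1*(-3)) - 5 = g*(-2 + 3) - 5 = g*1 - 5 = g - 5 = -5 + g)
f*K(69 - 1*(-92)) = 213*(-5 + (69 - 1*(-92))) = 213*(-5 + (69 + 92)) = 213*(-5 + 161) = 213*156 = 33228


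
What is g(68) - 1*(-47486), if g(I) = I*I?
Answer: 52110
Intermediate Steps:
g(I) = I²
g(68) - 1*(-47486) = 68² - 1*(-47486) = 4624 + 47486 = 52110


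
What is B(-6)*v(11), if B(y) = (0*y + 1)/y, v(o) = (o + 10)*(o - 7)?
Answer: -14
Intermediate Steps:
v(o) = (-7 + o)*(10 + o) (v(o) = (10 + o)*(-7 + o) = (-7 + o)*(10 + o))
B(y) = 1/y (B(y) = (0 + 1)/y = 1/y)
B(-6)*v(11) = (-70 + 11² + 3*11)/(-6) = -(-70 + 121 + 33)/6 = -⅙*84 = -14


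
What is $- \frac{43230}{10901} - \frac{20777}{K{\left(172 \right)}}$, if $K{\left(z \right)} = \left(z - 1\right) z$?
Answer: $- \frac{136179167}{29147292} \approx -4.6721$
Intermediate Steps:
$K{\left(z \right)} = z \left(-1 + z\right)$ ($K{\left(z \right)} = \left(-1 + z\right) z = z \left(-1 + z\right)$)
$- \frac{43230}{10901} - \frac{20777}{K{\left(172 \right)}} = - \frac{43230}{10901} - \frac{20777}{172 \left(-1 + 172\right)} = \left(-43230\right) \frac{1}{10901} - \frac{20777}{172 \cdot 171} = - \frac{3930}{991} - \frac{20777}{29412} = - \frac{136179167}{29147292}$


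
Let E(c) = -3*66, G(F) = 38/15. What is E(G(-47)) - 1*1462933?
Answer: -1463131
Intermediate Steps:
G(F) = 38/15 (G(F) = 38*(1/15) = 38/15)
E(c) = -198
E(G(-47)) - 1*1462933 = -198 - 1*1462933 = -198 - 1462933 = -1463131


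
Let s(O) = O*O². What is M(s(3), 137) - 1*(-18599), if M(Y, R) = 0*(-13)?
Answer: 18599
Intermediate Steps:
s(O) = O³
M(Y, R) = 0
M(s(3), 137) - 1*(-18599) = 0 - 1*(-18599) = 0 + 18599 = 18599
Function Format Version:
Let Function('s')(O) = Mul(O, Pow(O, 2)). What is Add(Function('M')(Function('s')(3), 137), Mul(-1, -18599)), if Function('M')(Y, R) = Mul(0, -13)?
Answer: 18599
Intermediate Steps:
Function('s')(O) = Pow(O, 3)
Function('M')(Y, R) = 0
Add(Function('M')(Function('s')(3), 137), Mul(-1, -18599)) = Add(0, Mul(-1, -18599)) = Add(0, 18599) = 18599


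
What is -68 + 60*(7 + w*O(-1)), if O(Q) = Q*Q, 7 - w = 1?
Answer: 712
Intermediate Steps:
w = 6 (w = 7 - 1*1 = 7 - 1 = 6)
O(Q) = Q²
-68 + 60*(7 + w*O(-1)) = -68 + 60*(7 + 6*(-1)²) = -68 + 60*(7 + 6*1) = -68 + 60*(7 + 6) = -68 + 60*13 = -68 + 780 = 712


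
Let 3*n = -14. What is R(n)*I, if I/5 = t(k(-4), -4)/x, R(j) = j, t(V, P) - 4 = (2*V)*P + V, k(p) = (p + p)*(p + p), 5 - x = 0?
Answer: 2072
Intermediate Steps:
x = 5 (x = 5 - 1*0 = 5 + 0 = 5)
n = -14/3 (n = (1/3)*(-14) = -14/3 ≈ -4.6667)
k(p) = 4*p**2 (k(p) = (2*p)*(2*p) = 4*p**2)
t(V, P) = 4 + V + 2*P*V (t(V, P) = 4 + ((2*V)*P + V) = 4 + (2*P*V + V) = 4 + (V + 2*P*V) = 4 + V + 2*P*V)
I = -444 (I = 5*((4 + 4*(-4)**2 + 2*(-4)*(4*(-4)**2))/5) = 5*((4 + 4*16 + 2*(-4)*(4*16))*(1/5)) = 5*((4 + 64 + 2*(-4)*64)*(1/5)) = 5*((4 + 64 - 512)*(1/5)) = 5*(-444*1/5) = 5*(-444/5) = -444)
R(n)*I = -14/3*(-444) = 2072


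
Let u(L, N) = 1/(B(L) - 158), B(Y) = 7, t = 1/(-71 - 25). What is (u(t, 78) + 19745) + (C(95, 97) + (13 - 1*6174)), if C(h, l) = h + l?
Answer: 2080175/151 ≈ 13776.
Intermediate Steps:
t = -1/96 (t = 1/(-96) = -1/96 ≈ -0.010417)
u(L, N) = -1/151 (u(L, N) = 1/(7 - 158) = 1/(-151) = -1/151)
(u(t, 78) + 19745) + (C(95, 97) + (13 - 1*6174)) = (-1/151 + 19745) + ((95 + 97) + (13 - 1*6174)) = 2981494/151 + (192 + (13 - 6174)) = 2981494/151 + (192 - 6161) = 2981494/151 - 5969 = 2080175/151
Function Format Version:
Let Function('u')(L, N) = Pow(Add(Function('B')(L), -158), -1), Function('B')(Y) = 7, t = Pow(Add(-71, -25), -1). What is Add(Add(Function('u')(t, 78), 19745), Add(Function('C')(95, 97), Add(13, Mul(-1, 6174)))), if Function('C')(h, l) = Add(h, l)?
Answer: Rational(2080175, 151) ≈ 13776.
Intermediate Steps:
t = Rational(-1, 96) (t = Pow(-96, -1) = Rational(-1, 96) ≈ -0.010417)
Function('u')(L, N) = Rational(-1, 151) (Function('u')(L, N) = Pow(Add(7, -158), -1) = Pow(-151, -1) = Rational(-1, 151))
Add(Add(Function('u')(t, 78), 19745), Add(Function('C')(95, 97), Add(13, Mul(-1, 6174)))) = Add(Add(Rational(-1, 151), 19745), Add(Add(95, 97), Add(13, Mul(-1, 6174)))) = Add(Rational(2981494, 151), Add(192, Add(13, -6174))) = Add(Rational(2981494, 151), Add(192, -6161)) = Add(Rational(2981494, 151), -5969) = Rational(2080175, 151)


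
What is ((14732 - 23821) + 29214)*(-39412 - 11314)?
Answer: -1020860750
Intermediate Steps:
((14732 - 23821) + 29214)*(-39412 - 11314) = (-9089 + 29214)*(-50726) = 20125*(-50726) = -1020860750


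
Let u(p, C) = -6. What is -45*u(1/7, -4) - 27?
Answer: 243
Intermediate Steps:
-45*u(1/7, -4) - 27 = -45*(-6) - 27 = 270 - 27 = 243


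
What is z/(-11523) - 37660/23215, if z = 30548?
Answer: -228625600/53501289 ≈ -4.2733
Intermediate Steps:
z/(-11523) - 37660/23215 = 30548/(-11523) - 37660/23215 = 30548*(-1/11523) - 37660*1/23215 = -30548/11523 - 7532/4643 = -228625600/53501289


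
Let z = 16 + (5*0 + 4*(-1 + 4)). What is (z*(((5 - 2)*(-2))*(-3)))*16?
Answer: 8064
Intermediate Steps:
z = 28 (z = 16 + (0 + 4*3) = 16 + (0 + 12) = 16 + 12 = 28)
(z*(((5 - 2)*(-2))*(-3)))*16 = (28*(((5 - 2)*(-2))*(-3)))*16 = (28*((3*(-2))*(-3)))*16 = (28*(-6*(-3)))*16 = (28*18)*16 = 504*16 = 8064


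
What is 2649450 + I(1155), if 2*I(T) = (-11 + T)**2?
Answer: 3303818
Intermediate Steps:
I(T) = (-11 + T)**2/2
2649450 + I(1155) = 2649450 + (-11 + 1155)**2/2 = 2649450 + (1/2)*1144**2 = 2649450 + (1/2)*1308736 = 2649450 + 654368 = 3303818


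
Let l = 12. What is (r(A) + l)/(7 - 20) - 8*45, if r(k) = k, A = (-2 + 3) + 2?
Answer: -4695/13 ≈ -361.15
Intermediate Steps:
A = 3 (A = 1 + 2 = 3)
(r(A) + l)/(7 - 20) - 8*45 = (3 + 12)/(7 - 20) - 8*45 = 15/(-13) - 360 = 15*(-1/13) - 360 = -15/13 - 360 = -4695/13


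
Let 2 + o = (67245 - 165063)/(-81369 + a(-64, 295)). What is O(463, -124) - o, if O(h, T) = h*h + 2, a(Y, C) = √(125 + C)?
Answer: 473112394015517/2206971247 - 65212*√105/2206971247 ≈ 2.1437e+5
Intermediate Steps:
O(h, T) = 2 + h² (O(h, T) = h² + 2 = 2 + h²)
o = -2 - 97818/(-81369 + 2*√105) (o = -2 + (67245 - 165063)/(-81369 + √(125 + 295)) = -2 - 97818/(-81369 + √420) = -2 - 97818/(-81369 + 2*√105) ≈ -0.79754)
O(463, -124) - o = (2 + 463²) - (-1760824880/2206971247 + 65212*√105/2206971247) = (2 + 214369) + (1760824880/2206971247 - 65212*√105/2206971247) = 214371 + (1760824880/2206971247 - 65212*√105/2206971247) = 473112394015517/2206971247 - 65212*√105/2206971247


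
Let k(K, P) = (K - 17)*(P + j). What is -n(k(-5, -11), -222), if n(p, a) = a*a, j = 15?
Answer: -49284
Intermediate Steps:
k(K, P) = (-17 + K)*(15 + P) (k(K, P) = (K - 17)*(P + 15) = (-17 + K)*(15 + P))
n(p, a) = a**2
-n(k(-5, -11), -222) = -1*(-222)**2 = -1*49284 = -49284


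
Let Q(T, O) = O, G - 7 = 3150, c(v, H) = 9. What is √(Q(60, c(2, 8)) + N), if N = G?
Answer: √3166 ≈ 56.267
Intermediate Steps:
G = 3157 (G = 7 + 3150 = 3157)
N = 3157
√(Q(60, c(2, 8)) + N) = √(9 + 3157) = √3166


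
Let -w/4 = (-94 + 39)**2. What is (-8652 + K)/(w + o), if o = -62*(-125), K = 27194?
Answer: -9271/2175 ≈ -4.2625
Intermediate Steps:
o = 7750
w = -12100 (w = -4*(-94 + 39)**2 = -4*(-55)**2 = -4*3025 = -12100)
(-8652 + K)/(w + o) = (-8652 + 27194)/(-12100 + 7750) = 18542/(-4350) = 18542*(-1/4350) = -9271/2175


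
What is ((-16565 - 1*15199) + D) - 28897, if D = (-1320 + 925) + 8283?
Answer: -52773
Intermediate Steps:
D = 7888 (D = -395 + 8283 = 7888)
((-16565 - 1*15199) + D) - 28897 = ((-16565 - 1*15199) + 7888) - 28897 = ((-16565 - 15199) + 7888) - 28897 = (-31764 + 7888) - 28897 = -23876 - 28897 = -52773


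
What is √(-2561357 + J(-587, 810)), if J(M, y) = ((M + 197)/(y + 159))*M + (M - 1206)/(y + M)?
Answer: 3*I*√1476398784097722/72029 ≈ 1600.4*I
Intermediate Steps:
J(M, y) = (-1206 + M)/(M + y) + M*(197 + M)/(159 + y) (J(M, y) = ((197 + M)/(159 + y))*M + (-1206 + M)/(M + y) = M*(197 + M)/(159 + y) + (-1206 + M)/(M + y) = (-1206 + M)/(M + y) + M*(197 + M)/(159 + y))
√(-2561357 + J(-587, 810)) = √(-2561357 + (-191754 + (-587)³ - 1206*810 + 159*(-587) + 197*(-587)² + 810*(-587)² + 198*(-587)*810)/(810² + 159*(-587) + 159*810 - 587*810)) = √(-2561357 + (-191754 - 202262003 - 976860 - 93333 + 197*344569 + 810*344569 - 94143060)/(656100 - 93333 + 128790 - 475470)) = √(-2561357 + (-191754 - 202262003 - 976860 - 93333 + 67880093 + 279100890 - 94143060)/216087) = √(-2561357 + (1/216087)*49313973) = √(-2561357 + 16437991/72029) = √(-184475545362/72029) = 3*I*√1476398784097722/72029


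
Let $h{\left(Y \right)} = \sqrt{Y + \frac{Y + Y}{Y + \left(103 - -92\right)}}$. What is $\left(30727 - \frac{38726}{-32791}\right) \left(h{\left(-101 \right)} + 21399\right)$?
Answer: $\frac{21561798948417}{32791} + \frac{4030431132 i \sqrt{14241}}{1541177} \approx 6.5755 \cdot 10^{8} + 3.1208 \cdot 10^{5} i$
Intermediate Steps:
$h{\left(Y \right)} = \sqrt{Y + \frac{2 Y}{195 + Y}}$ ($h{\left(Y \right)} = \sqrt{Y + \frac{2 Y}{Y + \left(103 + 92\right)}} = \sqrt{Y + \frac{2 Y}{Y + 195}} = \sqrt{Y + \frac{2 Y}{195 + Y}}$)
$\left(30727 - \frac{38726}{-32791}\right) \left(h{\left(-101 \right)} + 21399\right) = \left(30727 - \frac{38726}{-32791}\right) \left(\sqrt{- \frac{101 \left(197 - 101\right)}{195 - 101}} + 21399\right) = \left(30727 - - \frac{38726}{32791}\right) \left(\sqrt{\left(-101\right) \frac{1}{94} \cdot 96} + 21399\right) = \left(30727 + \frac{38726}{32791}\right) \left(\sqrt{\left(-101\right) \frac{1}{94} \cdot 96} + 21399\right) = \frac{1007607783 \left(\sqrt{- \frac{4848}{47}} + 21399\right)}{32791} = \frac{1007607783 \left(\frac{4 i \sqrt{14241}}{47} + 21399\right)}{32791} = \frac{1007607783 \left(21399 + \frac{4 i \sqrt{14241}}{47}\right)}{32791} = \frac{21561798948417}{32791} + \frac{4030431132 i \sqrt{14241}}{1541177}$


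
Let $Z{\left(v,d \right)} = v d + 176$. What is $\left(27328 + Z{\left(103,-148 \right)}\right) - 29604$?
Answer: $-17344$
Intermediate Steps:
$Z{\left(v,d \right)} = 176 + d v$ ($Z{\left(v,d \right)} = d v + 176 = 176 + d v$)
$\left(27328 + Z{\left(103,-148 \right)}\right) - 29604 = \left(27328 + \left(176 - 15244\right)\right) - 29604 = \left(27328 - 15068\right) - 29604 = 12260 - 29604 = -17344$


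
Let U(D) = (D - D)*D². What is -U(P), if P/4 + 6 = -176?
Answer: 0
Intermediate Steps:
P = -728 (P = -24 + 4*(-176) = -24 - 704 = -728)
U(D) = 0 (U(D) = 0*D² = 0)
-U(P) = -1*0 = 0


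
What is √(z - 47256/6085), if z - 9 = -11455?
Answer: I*√424101170110/6085 ≈ 107.02*I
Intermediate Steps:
z = -11446 (z = 9 - 11455 = -11446)
√(z - 47256/6085) = √(-11446 - 47256/6085) = √(-69696166/6085) = I*√424101170110/6085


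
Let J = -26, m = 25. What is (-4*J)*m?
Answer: 2600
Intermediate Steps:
(-4*J)*m = -4*(-26)*25 = 104*25 = 2600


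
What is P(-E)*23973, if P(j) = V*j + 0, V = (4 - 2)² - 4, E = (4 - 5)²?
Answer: 0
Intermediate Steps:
E = 1 (E = (-1)² = 1)
V = 0 (V = 2² - 4 = 4 - 4 = 0)
P(j) = 0 (P(j) = 0*j + 0 = 0 + 0 = 0)
P(-E)*23973 = 0*23973 = 0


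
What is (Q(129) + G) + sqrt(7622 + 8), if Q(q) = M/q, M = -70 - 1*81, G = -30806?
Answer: -3974125/129 + sqrt(7630) ≈ -30720.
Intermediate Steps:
M = -151 (M = -70 - 81 = -151)
Q(q) = -151/q
(Q(129) + G) + sqrt(7622 + 8) = (-151/129 - 30806) + sqrt(7622 + 8) = (-151*1/129 - 30806) + sqrt(7630) = (-151/129 - 30806) + sqrt(7630) = -3974125/129 + sqrt(7630)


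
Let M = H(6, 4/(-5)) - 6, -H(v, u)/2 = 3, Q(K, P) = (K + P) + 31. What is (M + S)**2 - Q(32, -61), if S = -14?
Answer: 674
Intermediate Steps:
Q(K, P) = 31 + K + P
H(v, u) = -6 (H(v, u) = -2*3 = -6)
M = -12 (M = -6 - 6 = -12)
(M + S)**2 - Q(32, -61) = (-12 - 14)**2 - (31 + 32 - 61) = (-26)**2 - 1*2 = 676 - 2 = 674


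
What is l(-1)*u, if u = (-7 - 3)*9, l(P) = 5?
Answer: -450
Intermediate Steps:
u = -90 (u = -10*9 = -90)
l(-1)*u = 5*(-90) = -450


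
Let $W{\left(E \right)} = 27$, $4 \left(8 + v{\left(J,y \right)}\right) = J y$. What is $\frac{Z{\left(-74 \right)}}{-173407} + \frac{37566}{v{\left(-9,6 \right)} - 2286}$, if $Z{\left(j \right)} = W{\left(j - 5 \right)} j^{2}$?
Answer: $- \frac{1054673208}{61559485} \approx -17.133$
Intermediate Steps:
$v{\left(J,y \right)} = -8 + \frac{J y}{4}$
$Z{\left(j \right)} = 27 j^{2}$
$\frac{Z{\left(-74 \right)}}{-173407} + \frac{37566}{v{\left(-9,6 \right)} - 2286} = \frac{27 \left(-74\right)^{2}}{-173407} + \frac{37566}{\left(-8 + \frac{1}{4} \left(-9\right) 6\right) - 2286} = 27 \cdot 5476 \left(- \frac{1}{173407}\right) + \frac{37566}{\left(-8 - \frac{27}{2}\right) - 2286} = 147852 \left(- \frac{1}{173407}\right) + \frac{37566}{- \frac{43}{2} - 2286} = - \frac{147852}{173407} + \frac{37566}{- \frac{4615}{2}} = - \frac{147852}{173407} + 37566 \left(- \frac{2}{4615}\right) = - \frac{147852}{173407} - \frac{75132}{4615} = - \frac{1054673208}{61559485}$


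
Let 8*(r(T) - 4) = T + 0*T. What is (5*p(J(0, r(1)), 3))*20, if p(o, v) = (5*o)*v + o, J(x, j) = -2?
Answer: -3200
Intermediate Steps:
r(T) = 4 + T/8 (r(T) = 4 + (T + 0*T)/8 = 4 + (T + 0)/8 = 4 + T/8)
p(o, v) = o + 5*o*v (p(o, v) = 5*o*v + o = o + 5*o*v)
(5*p(J(0, r(1)), 3))*20 = (5*(-2*(1 + 5*3)))*20 = (5*(-2*(1 + 15)))*20 = (5*(-2*16))*20 = (5*(-32))*20 = -160*20 = -3200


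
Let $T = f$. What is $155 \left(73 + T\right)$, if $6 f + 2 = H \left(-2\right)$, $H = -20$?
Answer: $\frac{36890}{3} \approx 12297.0$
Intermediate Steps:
$f = \frac{19}{3}$ ($f = - \frac{1}{3} + \frac{\left(-20\right) \left(-2\right)}{6} = - \frac{1}{3} + \frac{1}{6} \cdot 40 = - \frac{1}{3} + \frac{20}{3} = \frac{19}{3} \approx 6.3333$)
$T = \frac{19}{3} \approx 6.3333$
$155 \left(73 + T\right) = 155 \left(73 + \frac{19}{3}\right) = 155 \cdot \frac{238}{3} = \frac{36890}{3}$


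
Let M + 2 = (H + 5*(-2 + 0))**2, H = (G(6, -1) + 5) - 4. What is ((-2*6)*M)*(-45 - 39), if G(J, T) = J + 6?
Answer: 7056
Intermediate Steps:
G(J, T) = 6 + J
H = 13 (H = ((6 + 6) + 5) - 4 = (12 + 5) - 4 = 17 - 4 = 13)
M = 7 (M = -2 + (13 + 5*(-2 + 0))**2 = -2 + (13 + 5*(-2))**2 = -2 + (13 - 10)**2 = -2 + 3**2 = -2 + 9 = 7)
((-2*6)*M)*(-45 - 39) = (-2*6*7)*(-45 - 39) = -12*7*(-84) = -84*(-84) = 7056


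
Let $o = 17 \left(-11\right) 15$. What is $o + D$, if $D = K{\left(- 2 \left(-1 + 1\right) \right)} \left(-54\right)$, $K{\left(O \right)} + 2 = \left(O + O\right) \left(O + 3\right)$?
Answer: $-2697$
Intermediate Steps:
$K{\left(O \right)} = -2 + 2 O \left(3 + O\right)$ ($K{\left(O \right)} = -2 + \left(O + O\right) \left(O + 3\right) = -2 + 2 O \left(3 + O\right)$)
$o = -2805$ ($o = \left(-187\right) 15 = -2805$)
$D = 108$ ($D = \left(-2 + 2 \left(- 2 \left(-1 + 1\right)\right)^{2} + 6 \left(- 2 \left(-1 + 1\right)\right)\right) \left(-54\right) = \left(-2 + 2 \left(\left(-2\right) 0\right)^{2} + 6 \left(\left(-2\right) 0\right)\right) \left(-54\right) = \left(-2 + 2 \cdot 0^{2} + 6 \cdot 0\right) \left(-54\right) = \left(-2 + 2 \cdot 0 + 0\right) \left(-54\right) = \left(-2 + 0 + 0\right) \left(-54\right) = \left(-2\right) \left(-54\right) = 108$)
$o + D = -2805 + 108 = -2697$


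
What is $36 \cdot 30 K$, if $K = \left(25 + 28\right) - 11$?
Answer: $45360$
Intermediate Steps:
$K = 42$ ($K = 53 - 11 = 42$)
$36 \cdot 30 K = 36 \cdot 30 \cdot 42 = 1080 \cdot 42 = 45360$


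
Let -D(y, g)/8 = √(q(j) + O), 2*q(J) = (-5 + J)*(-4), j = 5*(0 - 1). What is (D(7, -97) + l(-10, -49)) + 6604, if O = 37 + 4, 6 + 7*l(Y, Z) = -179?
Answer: 46043/7 - 8*√61 ≈ 6515.1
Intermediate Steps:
l(Y, Z) = -185/7 (l(Y, Z) = -6/7 + (⅐)*(-179) = -6/7 - 179/7 = -185/7)
j = -5 (j = 5*(-1) = -5)
q(J) = 10 - 2*J (q(J) = ((-5 + J)*(-4))/2 = (20 - 4*J)/2 = 10 - 2*J)
O = 41
D(y, g) = -8*√61 (D(y, g) = -8*√((10 - 2*(-5)) + 41) = -8*√((10 + 10) + 41) = -8*√(20 + 41) = -8*√61)
(D(7, -97) + l(-10, -49)) + 6604 = (-8*√61 - 185/7) + 6604 = (-185/7 - 8*√61) + 6604 = 46043/7 - 8*√61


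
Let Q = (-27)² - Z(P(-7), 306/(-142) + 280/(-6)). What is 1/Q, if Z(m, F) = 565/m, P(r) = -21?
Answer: 21/15874 ≈ 0.0013229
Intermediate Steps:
Q = 15874/21 (Q = (-27)² - 565/(-21) = 729 - 565*(-1)/21 = 729 - 1*(-565/21) = 729 + 565/21 = 15874/21 ≈ 755.90)
1/Q = 1/(15874/21) = 21/15874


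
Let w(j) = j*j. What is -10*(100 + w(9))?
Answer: -1810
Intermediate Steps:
w(j) = j²
-10*(100 + w(9)) = -10*(100 + 9²) = -10*(100 + 81) = -10*181 = -1810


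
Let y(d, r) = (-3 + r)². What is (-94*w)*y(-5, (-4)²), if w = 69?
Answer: -1096134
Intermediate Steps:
(-94*w)*y(-5, (-4)²) = (-94*69)*(-3 + (-4)²)² = -6486*(-3 + 16)² = -6486*13² = -6486*169 = -1096134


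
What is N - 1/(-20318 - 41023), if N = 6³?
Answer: 13249657/61341 ≈ 216.00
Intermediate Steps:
N = 216
N - 1/(-20318 - 41023) = 216 - 1/(-20318 - 41023) = 216 - 1/(-61341) = 216 - 1*(-1/61341) = 216 + 1/61341 = 13249657/61341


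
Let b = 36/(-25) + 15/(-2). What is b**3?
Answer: -89314623/125000 ≈ -714.52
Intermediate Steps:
b = -447/50 (b = 36*(-1/25) + 15*(-1/2) = -36/25 - 15/2 = -447/50 ≈ -8.9400)
b**3 = (-447/50)**3 = -89314623/125000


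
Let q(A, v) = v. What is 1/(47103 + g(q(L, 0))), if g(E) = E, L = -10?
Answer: 1/47103 ≈ 2.1230e-5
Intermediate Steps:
1/(47103 + g(q(L, 0))) = 1/(47103 + 0) = 1/47103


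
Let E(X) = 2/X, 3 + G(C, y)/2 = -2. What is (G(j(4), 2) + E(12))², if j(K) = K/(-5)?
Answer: 3481/36 ≈ 96.694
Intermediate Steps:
j(K) = -K/5 (j(K) = K*(-⅕) = -K/5)
G(C, y) = -10 (G(C, y) = -6 + 2*(-2) = -6 - 4 = -10)
(G(j(4), 2) + E(12))² = (-10 + 2/12)² = (-10 + 2*(1/12))² = (-10 + ⅙)² = (-59/6)² = 3481/36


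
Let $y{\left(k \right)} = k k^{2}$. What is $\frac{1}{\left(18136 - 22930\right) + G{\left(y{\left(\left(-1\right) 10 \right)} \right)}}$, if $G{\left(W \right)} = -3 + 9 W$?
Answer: $- \frac{1}{13797} \approx -7.2479 \cdot 10^{-5}$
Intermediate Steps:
$y{\left(k \right)} = k^{3}$
$\frac{1}{\left(18136 - 22930\right) + G{\left(y{\left(\left(-1\right) 10 \right)} \right)}} = \frac{1}{\left(18136 - 22930\right) + \left(-3 + 9 \left(\left(-1\right) 10\right)^{3}\right)} = \frac{1}{\left(18136 - 22930\right) + \left(-3 + 9 \left(-10\right)^{3}\right)} = \frac{1}{-4794 + \left(-3 + 9 \left(-1000\right)\right)} = \frac{1}{-4794 - 9003} = \frac{1}{-13797} = - \frac{1}{13797}$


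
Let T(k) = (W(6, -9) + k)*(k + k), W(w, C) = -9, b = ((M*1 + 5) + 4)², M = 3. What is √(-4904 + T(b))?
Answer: 2*√8494 ≈ 184.33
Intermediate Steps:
b = 144 (b = ((3*1 + 5) + 4)² = ((3 + 5) + 4)² = (8 + 4)² = 12² = 144)
T(k) = 2*k*(-9 + k) (T(k) = (-9 + k)*(k + k) = (-9 + k)*(2*k) = 2*k*(-9 + k))
√(-4904 + T(b)) = √(-4904 + 2*144*(-9 + 144)) = √(-4904 + 2*144*135) = √(-4904 + 38880) = √33976 = 2*√8494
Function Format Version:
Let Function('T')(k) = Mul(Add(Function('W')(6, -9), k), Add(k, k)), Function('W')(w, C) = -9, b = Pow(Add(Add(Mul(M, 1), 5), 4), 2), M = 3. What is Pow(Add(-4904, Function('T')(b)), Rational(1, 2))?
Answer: Mul(2, Pow(8494, Rational(1, 2))) ≈ 184.33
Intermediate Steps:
b = 144 (b = Pow(Add(Add(Mul(3, 1), 5), 4), 2) = Pow(Add(Add(3, 5), 4), 2) = Pow(Add(8, 4), 2) = Pow(12, 2) = 144)
Function('T')(k) = Mul(2, k, Add(-9, k)) (Function('T')(k) = Mul(Add(-9, k), Add(k, k)) = Mul(Add(-9, k), Mul(2, k)) = Mul(2, k, Add(-9, k)))
Pow(Add(-4904, Function('T')(b)), Rational(1, 2)) = Pow(Add(-4904, Mul(2, 144, Add(-9, 144))), Rational(1, 2)) = Pow(Add(-4904, Mul(2, 144, 135)), Rational(1, 2)) = Pow(Add(-4904, 38880), Rational(1, 2)) = Pow(33976, Rational(1, 2)) = Mul(2, Pow(8494, Rational(1, 2)))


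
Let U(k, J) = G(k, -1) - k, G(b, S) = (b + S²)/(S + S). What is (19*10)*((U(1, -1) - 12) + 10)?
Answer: -760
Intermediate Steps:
G(b, S) = (b + S²)/(2*S) (G(b, S) = (b + S²)/((2*S)) = (b + S²)*(1/(2*S)) = (b + S²)/(2*S))
U(k, J) = -½ - 3*k/2 (U(k, J) = (½)*(k + (-1)²)/(-1) - k = (½)*(-1)*(k + 1) - k = (½)*(-1)*(1 + k) - k = (-½ - k/2) - k = -½ - 3*k/2)
(19*10)*((U(1, -1) - 12) + 10) = (19*10)*(((-½ - 3/2*1) - 12) + 10) = 190*(((-½ - 3/2) - 12) + 10) = 190*((-2 - 12) + 10) = 190*(-14 + 10) = 190*(-4) = -760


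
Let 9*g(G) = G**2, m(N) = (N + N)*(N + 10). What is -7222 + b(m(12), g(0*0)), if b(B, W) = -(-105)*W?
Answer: -7222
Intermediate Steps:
m(N) = 2*N*(10 + N) (m(N) = (2*N)*(10 + N) = 2*N*(10 + N))
g(G) = G**2/9
b(B, W) = 105*W
-7222 + b(m(12), g(0*0)) = -7222 + 105*((0*0)**2/9) = -7222 + 105*((1/9)*0**2) = -7222 + 105*((1/9)*0) = -7222 + 105*0 = -7222 + 0 = -7222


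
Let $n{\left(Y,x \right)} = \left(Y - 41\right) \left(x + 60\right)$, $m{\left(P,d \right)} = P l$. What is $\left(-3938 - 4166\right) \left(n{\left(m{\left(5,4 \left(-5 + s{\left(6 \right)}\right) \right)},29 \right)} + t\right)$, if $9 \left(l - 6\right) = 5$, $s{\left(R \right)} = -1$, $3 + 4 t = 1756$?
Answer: $\frac{21408742}{9} \approx 2.3787 \cdot 10^{6}$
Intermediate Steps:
$t = \frac{1753}{4}$ ($t = - \frac{3}{4} + \frac{1}{4} \cdot 1756 = - \frac{3}{4} + 439 = \frac{1753}{4} \approx 438.25$)
$l = \frac{59}{9}$ ($l = 6 + \frac{1}{9} \cdot 5 = 6 + \frac{5}{9} = \frac{59}{9} \approx 6.5556$)
$m{\left(P,d \right)} = \frac{59 P}{9}$ ($m{\left(P,d \right)} = P \frac{59}{9} = \frac{59 P}{9}$)
$n{\left(Y,x \right)} = \left(-41 + Y\right) \left(60 + x\right)$
$\left(-3938 - 4166\right) \left(n{\left(m{\left(5,4 \left(-5 + s{\left(6 \right)}\right) \right)},29 \right)} + t\right) = \left(-3938 - 4166\right) \left(\left(-2460 - 1189 + 60 \cdot \frac{59}{9} \cdot 5 + \frac{59}{9} \cdot 5 \cdot 29\right) + \frac{1753}{4}\right) = - 8104 \left(\left(-2460 - 1189 + 60 \cdot \frac{295}{9} + \frac{295}{9} \cdot 29\right) + \frac{1753}{4}\right) = - 8104 \left(\left(-2460 - 1189 + \frac{5900}{3} + \frac{8555}{9}\right) + \frac{1753}{4}\right) = - 8104 \left(- \frac{6586}{9} + \frac{1753}{4}\right) = \left(-8104\right) \left(- \frac{10567}{36}\right) = \frac{21408742}{9}$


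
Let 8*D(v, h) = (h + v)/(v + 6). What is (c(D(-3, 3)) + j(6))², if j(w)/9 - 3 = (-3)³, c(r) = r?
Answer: 46656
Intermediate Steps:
D(v, h) = (h + v)/(8*(6 + v)) (D(v, h) = ((h + v)/(v + 6))/8 = ((h + v)/(6 + v))/8 = (h + v)/(8*(6 + v)))
j(w) = -216 (j(w) = 27 + 9*(-3)³ = 27 + 9*(-27) = 27 - 243 = -216)
(c(D(-3, 3)) + j(6))² = ((3 - 3)/(8*(6 - 3)) - 216)² = ((⅛)*0/3 - 216)² = ((⅛)*(⅓)*0 - 216)² = (0 - 216)² = (-216)² = 46656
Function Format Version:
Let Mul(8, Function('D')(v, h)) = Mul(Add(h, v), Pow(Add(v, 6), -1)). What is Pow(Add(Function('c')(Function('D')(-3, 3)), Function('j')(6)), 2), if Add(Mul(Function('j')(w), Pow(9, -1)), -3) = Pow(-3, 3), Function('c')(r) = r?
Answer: 46656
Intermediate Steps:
Function('D')(v, h) = Mul(Rational(1, 8), Pow(Add(6, v), -1), Add(h, v)) (Function('D')(v, h) = Mul(Rational(1, 8), Mul(Add(h, v), Pow(Add(v, 6), -1))) = Mul(Rational(1, 8), Mul(Add(h, v), Pow(Add(6, v), -1))) = Mul(Rational(1, 8), Mul(Pow(Add(6, v), -1), Add(h, v))) = Mul(Rational(1, 8), Pow(Add(6, v), -1), Add(h, v)))
Function('j')(w) = -216 (Function('j')(w) = Add(27, Mul(9, Pow(-3, 3))) = Add(27, Mul(9, -27)) = Add(27, -243) = -216)
Pow(Add(Function('c')(Function('D')(-3, 3)), Function('j')(6)), 2) = Pow(Add(Mul(Rational(1, 8), Pow(Add(6, -3), -1), Add(3, -3)), -216), 2) = Pow(Add(Mul(Rational(1, 8), Pow(3, -1), 0), -216), 2) = Pow(Add(Mul(Rational(1, 8), Rational(1, 3), 0), -216), 2) = Pow(Add(0, -216), 2) = Pow(-216, 2) = 46656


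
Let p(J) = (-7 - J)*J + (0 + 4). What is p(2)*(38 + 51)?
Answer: -1246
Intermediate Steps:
p(J) = 4 + J*(-7 - J) (p(J) = J*(-7 - J) + 4 = 4 + J*(-7 - J))
p(2)*(38 + 51) = (4 - 1*2² - 7*2)*(38 + 51) = (4 - 1*4 - 14)*89 = (4 - 4 - 14)*89 = -14*89 = -1246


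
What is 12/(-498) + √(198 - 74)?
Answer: -2/83 + 2*√31 ≈ 11.111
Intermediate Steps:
12/(-498) + √(198 - 74) = 12*(-1/498) + √124 = -2/83 + 2*√31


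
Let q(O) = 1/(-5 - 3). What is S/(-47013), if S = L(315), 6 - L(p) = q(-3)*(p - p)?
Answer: -2/15671 ≈ -0.00012762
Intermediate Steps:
q(O) = -⅛ (q(O) = 1/(-8) = -⅛)
L(p) = 6 (L(p) = 6 - (-1)*(p - p)/8 = 6 - (-1)*0/8 = 6 - 1*0 = 6 + 0 = 6)
S = 6
S/(-47013) = 6/(-47013) = 6*(-1/47013) = -2/15671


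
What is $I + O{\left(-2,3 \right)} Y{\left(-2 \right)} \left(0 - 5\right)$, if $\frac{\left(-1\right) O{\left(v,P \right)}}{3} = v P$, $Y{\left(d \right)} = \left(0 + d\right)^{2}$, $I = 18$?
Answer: $-342$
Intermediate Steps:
$Y{\left(d \right)} = d^{2}$
$O{\left(v,P \right)} = - 3 P v$ ($O{\left(v,P \right)} = - 3 v P = - 3 P v$)
$I + O{\left(-2,3 \right)} Y{\left(-2 \right)} \left(0 - 5\right) = 18 + \left(-3\right) 3 \left(-2\right) \left(-2\right)^{2} \left(0 - 5\right) = 18 + 18 \cdot 4 \left(-5\right) = 18 + 18 \left(-20\right) = 18 - 360 = -342$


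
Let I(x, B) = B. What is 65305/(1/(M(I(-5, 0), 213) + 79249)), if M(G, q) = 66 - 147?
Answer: 5170066240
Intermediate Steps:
M(G, q) = -81
65305/(1/(M(I(-5, 0), 213) + 79249)) = 65305/(1/(-81 + 79249)) = 65305/(1/79168) = 65305*79168 = 5170066240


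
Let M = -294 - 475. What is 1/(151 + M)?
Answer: -1/618 ≈ -0.0016181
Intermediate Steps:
M = -769
1/(151 + M) = 1/(151 - 769) = 1/(-618) = -1/618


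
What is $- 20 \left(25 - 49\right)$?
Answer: $480$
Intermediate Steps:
$- 20 \left(25 - 49\right) = \left(-20\right) \left(-24\right) = 480$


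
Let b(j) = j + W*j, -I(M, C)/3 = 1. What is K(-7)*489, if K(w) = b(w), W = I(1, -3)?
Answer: 6846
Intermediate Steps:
I(M, C) = -3 (I(M, C) = -3*1 = -3)
W = -3
b(j) = -2*j (b(j) = j - 3*j = -2*j)
K(w) = -2*w
K(-7)*489 = -2*(-7)*489 = 14*489 = 6846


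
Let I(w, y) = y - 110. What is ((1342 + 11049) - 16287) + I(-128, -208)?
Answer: -4214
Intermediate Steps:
I(w, y) = -110 + y
((1342 + 11049) - 16287) + I(-128, -208) = ((1342 + 11049) - 16287) + (-110 - 208) = (12391 - 16287) - 318 = -3896 - 318 = -4214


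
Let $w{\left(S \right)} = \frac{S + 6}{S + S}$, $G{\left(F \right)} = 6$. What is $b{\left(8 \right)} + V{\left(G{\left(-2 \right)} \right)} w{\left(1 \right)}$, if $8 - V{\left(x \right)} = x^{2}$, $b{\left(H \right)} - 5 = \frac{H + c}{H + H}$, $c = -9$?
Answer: $- \frac{1489}{16} \approx -93.063$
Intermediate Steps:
$w{\left(S \right)} = \frac{6 + S}{2 S}$
$b{\left(H \right)} = 5 + \frac{-9 + H}{2 H}$ ($b{\left(H \right)} = 5 + \frac{H - 9}{H + H} = 5 + \frac{-9 + H}{2 H}$)
$V{\left(x \right)} = 8 - x^{2}$
$b{\left(8 \right)} + V{\left(G{\left(-2 \right)} \right)} w{\left(1 \right)} = \frac{-9 + 11 \cdot 8}{2 \cdot 8} + \left(8 - 6^{2}\right) \frac{6 + 1}{2 \cdot 1} = \frac{1}{2} \cdot \frac{1}{8} \left(-9 + 88\right) + \left(8 - 36\right) \frac{1}{2} \cdot 1 \cdot 7 = \frac{1}{2} \cdot \frac{1}{8} \cdot 79 + \left(8 - 36\right) \frac{7}{2} = \frac{79}{16} - 98 = - \frac{1489}{16}$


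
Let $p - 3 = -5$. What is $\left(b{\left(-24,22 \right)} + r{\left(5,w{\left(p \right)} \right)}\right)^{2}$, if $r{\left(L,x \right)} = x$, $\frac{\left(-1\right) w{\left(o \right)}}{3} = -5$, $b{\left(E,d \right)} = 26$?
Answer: $1681$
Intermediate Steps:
$p = -2$ ($p = 3 - 5 = -2$)
$w{\left(o \right)} = 15$ ($w{\left(o \right)} = \left(-3\right) \left(-5\right) = 15$)
$\left(b{\left(-24,22 \right)} + r{\left(5,w{\left(p \right)} \right)}\right)^{2} = \left(26 + 15\right)^{2} = 41^{2} = 1681$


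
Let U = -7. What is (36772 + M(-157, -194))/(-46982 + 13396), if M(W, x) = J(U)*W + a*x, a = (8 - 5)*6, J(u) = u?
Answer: -34379/33586 ≈ -1.0236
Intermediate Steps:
a = 18 (a = 3*6 = 18)
M(W, x) = -7*W + 18*x
(36772 + M(-157, -194))/(-46982 + 13396) = (36772 + (-7*(-157) + 18*(-194)))/(-46982 + 13396) = (36772 + (1099 - 3492))/(-33586) = (36772 - 2393)*(-1/33586) = 34379*(-1/33586) = -34379/33586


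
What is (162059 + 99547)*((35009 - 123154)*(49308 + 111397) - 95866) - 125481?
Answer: -3705763597359627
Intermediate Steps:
(162059 + 99547)*((35009 - 123154)*(49308 + 111397) - 95866) - 125481 = 261606*(-88145*160705 - 95866) - 125481 = 261606*(-14165342225 - 95866) - 125481 = 261606*(-14165438091) - 125481 = -3705763597234146 - 125481 = -3705763597359627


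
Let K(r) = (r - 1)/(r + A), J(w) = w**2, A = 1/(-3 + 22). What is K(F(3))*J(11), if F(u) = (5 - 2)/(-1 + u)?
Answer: 2299/59 ≈ 38.966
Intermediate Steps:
A = 1/19 ≈ 0.052632
F(u) = 3/(-1 + u)
K(r) = (-1 + r)/(1/19 + r) (K(r) = (r - 1)/(r + 1/19) = (-1 + r)/(1/19 + r))
K(F(3))*J(11) = (19*(-1 + 3/(-1 + 3))/(1 + 19*(3/(-1 + 3))))*11**2 = (19*(-1 + 3/2)/(1 + 19*(3/2)))*121 = (19*(1/2)/(1 + 57/2))*121 = (19*(1/2)/(59/2))*121 = (19*(2/59)*(1/2))*121 = (19/59)*121 = 2299/59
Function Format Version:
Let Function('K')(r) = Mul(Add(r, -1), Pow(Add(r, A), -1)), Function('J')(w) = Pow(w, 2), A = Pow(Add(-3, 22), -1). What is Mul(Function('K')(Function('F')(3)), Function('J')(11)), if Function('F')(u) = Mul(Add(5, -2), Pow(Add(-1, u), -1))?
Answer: Rational(2299, 59) ≈ 38.966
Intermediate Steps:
A = Rational(1, 19) (A = Pow(19, -1) = Rational(1, 19) ≈ 0.052632)
Function('F')(u) = Mul(3, Pow(Add(-1, u), -1))
Function('K')(r) = Mul(Pow(Add(Rational(1, 19), r), -1), Add(-1, r)) (Function('K')(r) = Mul(Add(r, -1), Pow(Add(r, Rational(1, 19)), -1)) = Mul(Add(-1, r), Pow(Add(Rational(1, 19), r), -1)) = Mul(Pow(Add(Rational(1, 19), r), -1), Add(-1, r)))
Mul(Function('K')(Function('F')(3)), Function('J')(11)) = Mul(Mul(19, Pow(Add(1, Mul(19, Mul(3, Pow(Add(-1, 3), -1)))), -1), Add(-1, Mul(3, Pow(Add(-1, 3), -1)))), Pow(11, 2)) = Mul(Mul(19, Pow(Add(1, Mul(19, Mul(3, Pow(2, -1)))), -1), Add(-1, Mul(3, Pow(2, -1)))), 121) = Mul(Mul(19, Pow(Add(1, Mul(19, Mul(3, Rational(1, 2)))), -1), Add(-1, Mul(3, Rational(1, 2)))), 121) = Mul(Mul(19, Pow(Add(1, Mul(19, Rational(3, 2))), -1), Add(-1, Rational(3, 2))), 121) = Mul(Mul(19, Pow(Add(1, Rational(57, 2)), -1), Rational(1, 2)), 121) = Mul(Mul(19, Pow(Rational(59, 2), -1), Rational(1, 2)), 121) = Mul(Mul(19, Rational(2, 59), Rational(1, 2)), 121) = Mul(Rational(19, 59), 121) = Rational(2299, 59)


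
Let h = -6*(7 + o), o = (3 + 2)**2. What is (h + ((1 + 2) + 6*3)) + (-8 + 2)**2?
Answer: -135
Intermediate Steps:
o = 25 (o = 5**2 = 25)
h = -192 (h = -6*(7 + 25) = -6*32 = -192)
(h + ((1 + 2) + 6*3)) + (-8 + 2)**2 = (-192 + ((1 + 2) + 6*3)) + (-8 + 2)**2 = (-192 + (3 + 18)) + (-6)**2 = (-192 + 21) + 36 = -171 + 36 = -135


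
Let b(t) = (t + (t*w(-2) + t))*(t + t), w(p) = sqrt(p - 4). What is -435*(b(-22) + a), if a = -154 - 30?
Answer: -762120 - 421080*I*sqrt(6) ≈ -7.6212e+5 - 1.0314e+6*I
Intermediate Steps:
a = -184
w(p) = sqrt(-4 + p)
b(t) = 2*t*(2*t + I*t*sqrt(6)) (b(t) = (t + (t*sqrt(-4 - 2) + t))*(t + t) = (t + (t*sqrt(-6) + t))*(2*t) = (t + (t*(I*sqrt(6)) + t))*(2*t) = (t + (I*t*sqrt(6) + t))*(2*t) = (t + (t + I*t*sqrt(6)))*(2*t) = (2*t + I*t*sqrt(6))*(2*t) = 2*t*(2*t + I*t*sqrt(6)))
-435*(b(-22) + a) = -435*(2*(-22)**2*(2 + I*sqrt(6)) - 184) = -435*(2*484*(2 + I*sqrt(6)) - 184) = -435*((1936 + 968*I*sqrt(6)) - 184) = -435*(1752 + 968*I*sqrt(6)) = -762120 - 421080*I*sqrt(6)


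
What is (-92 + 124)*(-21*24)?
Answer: -16128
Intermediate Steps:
(-92 + 124)*(-21*24) = 32*(-504) = -16128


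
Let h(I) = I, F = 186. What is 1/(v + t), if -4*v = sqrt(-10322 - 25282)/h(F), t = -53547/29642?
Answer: -6101351228856/11239074725945 + 27238093084*I*sqrt(989)/11239074725945 ≈ -0.54287 + 0.076216*I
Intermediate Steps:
t = -53547/29642 (t = -53547*1/29642 = -53547/29642 ≈ -1.8065)
v = -I*sqrt(989)/124 (v = -sqrt(-10322 - 25282)/(4*186) = -sqrt(-35604)/(4*186) = -6*I*sqrt(989)/(4*186) = -I*sqrt(989)/124 ≈ -0.25362*I)
1/(v + t) = 1/(-I*sqrt(989)/124 - 53547/29642) = 1/(-53547/29642 - I*sqrt(989)/124)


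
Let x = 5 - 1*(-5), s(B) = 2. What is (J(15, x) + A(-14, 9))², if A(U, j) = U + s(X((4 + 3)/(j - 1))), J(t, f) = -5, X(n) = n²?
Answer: 289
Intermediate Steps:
x = 10 (x = 5 + 5 = 10)
A(U, j) = 2 + U (A(U, j) = U + 2 = 2 + U)
(J(15, x) + A(-14, 9))² = (-5 + (2 - 14))² = (-5 - 12)² = (-17)² = 289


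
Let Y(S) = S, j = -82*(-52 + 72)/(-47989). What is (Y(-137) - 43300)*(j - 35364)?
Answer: 73716122860572/47989 ≈ 1.5361e+9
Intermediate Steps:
j = 1640/47989 (j = -82*20*(-1/47989) = -1640*(-1/47989) = 1640/47989 ≈ 0.034175)
(Y(-137) - 43300)*(j - 35364) = (-137 - 43300)*(1640/47989 - 35364) = -43437*(-1697081356/47989) = 73716122860572/47989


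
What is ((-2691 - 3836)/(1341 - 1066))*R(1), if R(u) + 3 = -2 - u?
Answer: 39162/275 ≈ 142.41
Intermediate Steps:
R(u) = -5 - u (R(u) = -3 + (-2 - u) = -5 - u)
((-2691 - 3836)/(1341 - 1066))*R(1) = ((-2691 - 3836)/(1341 - 1066))*(-5 - 1*1) = (-6527/275)*(-5 - 1) = -6527*1/275*(-6) = -6527/275*(-6) = 39162/275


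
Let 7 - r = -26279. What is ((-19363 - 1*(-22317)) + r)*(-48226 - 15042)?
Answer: -1849956320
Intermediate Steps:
r = 26286 (r = 7 - 1*(-26279) = 7 + 26279 = 26286)
((-19363 - 1*(-22317)) + r)*(-48226 - 15042) = ((-19363 - 1*(-22317)) + 26286)*(-48226 - 15042) = ((-19363 + 22317) + 26286)*(-63268) = (2954 + 26286)*(-63268) = 29240*(-63268) = -1849956320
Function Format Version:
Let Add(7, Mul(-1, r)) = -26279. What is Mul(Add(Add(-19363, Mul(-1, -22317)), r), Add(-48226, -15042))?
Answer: -1849956320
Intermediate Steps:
r = 26286 (r = Add(7, Mul(-1, -26279)) = Add(7, 26279) = 26286)
Mul(Add(Add(-19363, Mul(-1, -22317)), r), Add(-48226, -15042)) = Mul(Add(Add(-19363, Mul(-1, -22317)), 26286), Add(-48226, -15042)) = Mul(Add(Add(-19363, 22317), 26286), -63268) = Mul(Add(2954, 26286), -63268) = Mul(29240, -63268) = -1849956320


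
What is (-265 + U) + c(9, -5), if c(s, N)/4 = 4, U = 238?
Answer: -11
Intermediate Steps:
c(s, N) = 16 (c(s, N) = 4*4 = 16)
(-265 + U) + c(9, -5) = (-265 + 238) + 16 = -27 + 16 = -11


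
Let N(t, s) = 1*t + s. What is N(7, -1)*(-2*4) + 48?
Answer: 0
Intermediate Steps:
N(t, s) = s + t (N(t, s) = t + s = s + t)
N(7, -1)*(-2*4) + 48 = (-1 + 7)*(-2*4) + 48 = 6*(-8) + 48 = -48 + 48 = 0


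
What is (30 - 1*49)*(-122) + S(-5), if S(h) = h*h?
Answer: 2343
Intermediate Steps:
S(h) = h²
(30 - 1*49)*(-122) + S(-5) = (30 - 1*49)*(-122) + (-5)² = (30 - 49)*(-122) + 25 = -19*(-122) + 25 = 2318 + 25 = 2343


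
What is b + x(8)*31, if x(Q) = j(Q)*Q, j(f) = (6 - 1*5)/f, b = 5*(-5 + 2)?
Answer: 16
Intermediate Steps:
b = -15 (b = 5*(-3) = -15)
j(f) = 1/f (j(f) = (6 - 5)/f = 1/f)
x(Q) = 1 (x(Q) = Q/Q = 1)
b + x(8)*31 = -15 + 1*31 = -15 + 31 = 16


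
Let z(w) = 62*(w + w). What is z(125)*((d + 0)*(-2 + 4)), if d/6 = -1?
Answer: -186000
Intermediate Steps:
d = -6 (d = 6*(-1) = -6)
z(w) = 124*w (z(w) = 62*(2*w) = 124*w)
z(125)*((d + 0)*(-2 + 4)) = (124*125)*((-6 + 0)*(-2 + 4)) = 15500*(-6*2) = 15500*(-12) = -186000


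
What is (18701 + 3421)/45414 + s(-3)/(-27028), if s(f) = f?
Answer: 1145689/2351436 ≈ 0.48723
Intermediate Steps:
(18701 + 3421)/45414 + s(-3)/(-27028) = (18701 + 3421)/45414 - 3/(-27028) = 22122*(1/45414) - 3*(-1/27028) = 1229/2523 + 3/27028 = 1145689/2351436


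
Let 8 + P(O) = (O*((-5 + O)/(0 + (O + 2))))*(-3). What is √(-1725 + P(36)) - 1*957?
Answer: -957 + I*√657419/19 ≈ -957.0 + 42.674*I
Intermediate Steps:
P(O) = -8 - 3*O*(-5 + O)/(2 + O) (P(O) = -8 + (O*((-5 + O)/(0 + (O + 2))))*(-3) = -8 + (O*((-5 + O)/(0 + (2 + O))))*(-3) = -8 + (O*((-5 + O)/(2 + O)))*(-3) = -8 + (O*(-5 + O)/(2 + O))*(-3) = -8 - 3*O*(-5 + O)/(2 + O))
√(-1725 + P(36)) - 1*957 = √(-1725 + (-16 - 3*36² + 7*36)/(2 + 36)) - 1*957 = √(-1725 + (-16 - 3*1296 + 252)/38) - 957 = √(-1725 + (-16 - 3888 + 252)/38) - 957 = √(-1725 + (1/38)*(-3652)) - 957 = √(-1725 - 1826/19) - 957 = √(-34601/19) - 957 = I*√657419/19 - 957 = -957 + I*√657419/19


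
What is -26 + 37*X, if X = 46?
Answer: 1676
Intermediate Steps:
-26 + 37*X = -26 + 37*46 = -26 + 1702 = 1676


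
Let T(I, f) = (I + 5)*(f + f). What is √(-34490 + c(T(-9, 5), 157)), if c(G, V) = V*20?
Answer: 5*I*√1254 ≈ 177.06*I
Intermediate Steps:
T(I, f) = 2*f*(5 + I) (T(I, f) = (5 + I)*(2*f) = 2*f*(5 + I))
c(G, V) = 20*V
√(-34490 + c(T(-9, 5), 157)) = √(-34490 + 20*157) = √(-34490 + 3140) = √(-31350) = 5*I*√1254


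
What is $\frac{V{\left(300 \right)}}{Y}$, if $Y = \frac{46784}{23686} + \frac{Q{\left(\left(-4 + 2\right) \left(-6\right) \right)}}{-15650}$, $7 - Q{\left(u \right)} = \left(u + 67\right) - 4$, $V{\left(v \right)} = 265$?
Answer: $\frac{24557940875}{183445062} \approx 133.87$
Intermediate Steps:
$Q{\left(u \right)} = -56 - u$ ($Q{\left(u \right)} = 7 - \left(\left(u + 67\right) - 4\right) = 7 - \left(\left(67 + u\right) - 4\right) = 7 - \left(63 + u\right) = -56 - u$)
$Y = \frac{183445062}{92671475}$ ($Y = \frac{46784}{23686} + \frac{-56 - \left(-4 + 2\right) \left(-6\right)}{-15650} = 46784 \cdot \frac{1}{23686} + \left(-56 - \left(-2\right) \left(-6\right)\right) \left(- \frac{1}{15650}\right) = \frac{23392}{11843} + \left(-56 - 12\right) \left(- \frac{1}{15650}\right) = \frac{23392}{11843} - - \frac{34}{7825} = \frac{23392}{11843} + \frac{34}{7825} = \frac{183445062}{92671475} \approx 1.9795$)
$\frac{V{\left(300 \right)}}{Y} = \frac{265}{\frac{183445062}{92671475}} = 265 \cdot \frac{92671475}{183445062} = \frac{24557940875}{183445062}$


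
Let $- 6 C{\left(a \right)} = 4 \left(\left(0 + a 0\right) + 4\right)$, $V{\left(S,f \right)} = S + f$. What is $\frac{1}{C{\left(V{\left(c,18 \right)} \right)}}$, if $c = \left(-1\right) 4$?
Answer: $- \frac{3}{8} \approx -0.375$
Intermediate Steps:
$c = -4$
$C{\left(a \right)} = - \frac{8}{3}$ ($C{\left(a \right)} = - \frac{4 \left(\left(0 + a 0\right) + 4\right)}{6} = - \frac{4 \left(\left(0 + 0\right) + 4\right)}{6} = - \frac{4 \left(0 + 4\right)}{6} = - \frac{4 \cdot 4}{6} = \left(- \frac{1}{6}\right) 16 = - \frac{8}{3}$)
$\frac{1}{C{\left(V{\left(c,18 \right)} \right)}} = \frac{1}{- \frac{8}{3}} = - \frac{3}{8}$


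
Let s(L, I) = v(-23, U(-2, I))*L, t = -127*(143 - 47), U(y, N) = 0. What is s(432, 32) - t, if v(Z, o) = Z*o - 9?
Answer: 8304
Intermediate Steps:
t = -12192 (t = -127*96 = -12192)
v(Z, o) = -9 + Z*o
s(L, I) = -9*L (s(L, I) = (-9 - 23*0)*L = (-9 + 0)*L = -9*L)
s(432, 32) - t = -9*432 - 1*(-12192) = -3888 + 12192 = 8304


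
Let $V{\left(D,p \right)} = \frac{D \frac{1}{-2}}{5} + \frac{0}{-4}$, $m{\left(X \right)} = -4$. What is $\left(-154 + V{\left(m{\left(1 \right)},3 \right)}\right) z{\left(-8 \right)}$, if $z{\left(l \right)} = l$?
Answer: $\frac{6144}{5} \approx 1228.8$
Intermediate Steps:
$V{\left(D,p \right)} = - \frac{D}{10}$ ($V{\left(D,p \right)} = D \left(- \frac{1}{2}\right) \frac{1}{5} + 0 \left(- \frac{1}{4}\right) = - \frac{D}{2} \cdot \frac{1}{5} + 0 = - \frac{D}{10} + 0 = - \frac{D}{10}$)
$\left(-154 + V{\left(m{\left(1 \right)},3 \right)}\right) z{\left(-8 \right)} = \left(-154 - - \frac{2}{5}\right) \left(-8\right) = \left(-154 + \frac{2}{5}\right) \left(-8\right) = \left(- \frac{768}{5}\right) \left(-8\right) = \frac{6144}{5}$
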